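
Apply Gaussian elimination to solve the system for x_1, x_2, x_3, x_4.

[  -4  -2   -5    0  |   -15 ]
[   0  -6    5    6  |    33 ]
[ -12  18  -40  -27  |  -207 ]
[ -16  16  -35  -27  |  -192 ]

Forward elimination on [A|b]:
R3 <- R3 - (3)*R1:  [    0    24   -25   -27  -162 ]
R4 <- R4 - (4)*R1:  [    0    24   -15   -27  -132 ]
R3 <- R3 - (-4)*R2:  [   0    0   -5   -3  -30 ]
R4 <- R4 - (-4)*R2:  [  0   0   5  -3   0 ]
R4 <- R4 - (-1)*R3:  [   0    0    0   -6  -30 ]
Row echelon form:
[ -4  -2  -5   0  |  -15 ]
[  0  -6   5   6  |   33 ]
[  0   0  -5  -3  |  -30 ]
[  0   0   0  -6  |  -30 ]
Back-substitution:
x_4 = (-30) / -6 = 5
x_3 = (-30 - (-3)*(5)) / -5 = 3
x_2 = (33 - (5)*(3) - (6)*(5)) / -6 = 2
x_1 = (-15 - (-2)*(2) - (-5)*(3)) / -4 = -1

(-1, 2, 3, 5)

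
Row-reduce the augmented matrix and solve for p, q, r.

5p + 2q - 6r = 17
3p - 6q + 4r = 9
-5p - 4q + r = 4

(1, -3, -3)

Forward elimination on [A|b]:
R2 <- R2 - (3/5)*R1:  [     0  -36/5   38/5   -6/5 ]
R3 <- R3 - (-1)*R1:  [  0  -2  -5  21 ]
R3 <- R3 - (5/18)*R2:  [     0      0  -64/9   64/3 ]
Row echelon form:
[ 5      2     -6  |    17 ]
[ 0  -36/5   38/5  |  -6/5 ]
[ 0      0  -64/9  |  64/3 ]
Back-substitution:
r = (64/3) / (-64/9) = -3
q = (-6/5 - (38/5)*(-3)) / (-36/5) = -3
p = (17 - (2)*(-3) - (-6)*(-3)) / 5 = 1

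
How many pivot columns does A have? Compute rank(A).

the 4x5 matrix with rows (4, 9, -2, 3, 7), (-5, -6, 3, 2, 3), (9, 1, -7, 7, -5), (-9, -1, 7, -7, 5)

Row reduction:
R2 <- R2 - (-5/4)*R1:  [    0  21/4   1/2  23/4  47/4 ]
R3 <- R3 - (9/4)*R1:  [     0  -77/4   -5/2    1/4  -83/4 ]
R4 <- R4 - (-9/4)*R1:  [    0  77/4   5/2  -1/4  83/4 ]
R3 <- R3 - (-11/3)*R2:  [    0     0  -2/3  64/3  67/3 ]
R4 <- R4 - (11/3)*R2:  [     0      0    2/3  -64/3  -67/3 ]
R4 <- R4 - (-1)*R3:  [ 0  0  0  0  0 ]
Row echelon form:
[ 4     9    -2     3     7 ]
[ 0  21/4   1/2  23/4  47/4 ]
[ 0     0  -2/3  64/3  67/3 ]
[ 0     0     0     0     0 ]
Nonzero rows / pivot columns: 3

rank(A) = 3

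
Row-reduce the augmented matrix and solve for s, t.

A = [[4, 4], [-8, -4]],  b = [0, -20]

(5, -5)

Forward elimination on [A|b]:
R2 <- R2 - (-2)*R1:  [   0    4  -20 ]
Row echelon form:
[ 4  4  |    0 ]
[ 0  4  |  -20 ]
Back-substitution:
t = (-20) / 4 = -5
s = (0 - (4)*(-5)) / 4 = 5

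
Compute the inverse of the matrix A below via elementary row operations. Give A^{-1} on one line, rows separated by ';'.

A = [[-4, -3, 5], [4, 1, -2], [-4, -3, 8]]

Gauss-Jordan on [A | I]:
R1 <- (1/-4)*R1:  [    1   3/4  -5/4  |  -1/4     0     0 ]
R2 <- R2 - (4)*R1:  [  0  -2   3  |   1   1   0 ]
R3 <- R3 - (-4)*R1:  [  0   0   3  |  -1   0   1 ]
R2 <- (1/-2)*R2:  [    0     1  -3/2  |  -1/2  -1/2     0 ]
R1 <- R1 - (3/4)*R2:  [    1     0  -1/8  |   1/8   3/8     0 ]
R3 <- (1/3)*R3:  [    0     0     1  |  -1/3     0   1/3 ]
R1 <- R1 - (-1/8)*R3:  [    1     0     0  |  1/12   3/8  1/24 ]
R2 <- R2 - (-3/2)*R3:  [    0     1     0  |    -1  -1/2   1/2 ]
Right block of [I | A^{-1}] is the inverse:
[ 1/12   3/8  1/24 ]
[   -1  -1/2   1/2 ]
[ -1/3     0   1/3 ]

inverse = [1/12 3/8 1/24; -1 -1/2 1/2; -1/3 0 1/3]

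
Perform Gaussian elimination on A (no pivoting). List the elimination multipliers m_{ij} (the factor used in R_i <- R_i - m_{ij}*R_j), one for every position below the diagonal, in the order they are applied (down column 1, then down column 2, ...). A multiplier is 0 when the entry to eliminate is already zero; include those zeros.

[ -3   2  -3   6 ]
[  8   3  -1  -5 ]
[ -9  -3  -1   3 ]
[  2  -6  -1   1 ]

Forward elimination:
R2 <- R2 - (-8/3)*R1:  [    0  25/3    -9    11 ]
R3 <- R3 - (3)*R1:  [   0   -9    8  -15 ]
R4 <- R4 - (-2/3)*R1:  [     0  -14/3     -3      5 ]
R3 <- R3 - (-27/25)*R2:  [      0       0  -43/25  -78/25 ]
R4 <- R4 - (-14/25)*R2:  [       0        0  -201/25   279/25 ]
R4 <- R4 - (201/43)*R3:  [       0        0        0  1107/43 ]
Multipliers (in order of application): m_{21} = -8/3, m_{31} = 3, m_{41} = -2/3, m_{32} = -27/25, m_{42} = -14/25, m_{43} = 201/43

multipliers: -8/3, 3, -2/3, -27/25, -14/25, 201/43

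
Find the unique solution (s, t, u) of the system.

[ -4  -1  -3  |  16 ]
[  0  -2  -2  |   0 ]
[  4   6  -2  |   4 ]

(-3, 2, -2)

Forward elimination on [A|b]:
R3 <- R3 - (-1)*R1:  [  0   5  -5  20 ]
R3 <- R3 - (-5/2)*R2:  [   0    0  -10   20 ]
Row echelon form:
[ -4  -1   -3  |  16 ]
[  0  -2   -2  |   0 ]
[  0   0  -10  |  20 ]
Back-substitution:
u = (20) / -10 = -2
t = (0 - (-2)*(-2)) / -2 = 2
s = (16 - (-1)*(2) - (-3)*(-2)) / -4 = -3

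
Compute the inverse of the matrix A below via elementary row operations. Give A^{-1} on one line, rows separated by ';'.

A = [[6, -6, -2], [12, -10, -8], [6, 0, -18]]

inverse = [-15/4 9/4 -7/12; -7/2 2 -1/2; -5/4 3/4 -1/4]

Gauss-Jordan on [A | I]:
R1 <- (1/6)*R1:  [    1    -1  -1/3  |   1/6     0     0 ]
R2 <- R2 - (12)*R1:  [  0   2  -4  |  -2   1   0 ]
R3 <- R3 - (6)*R1:  [   0    6  -16  |   -1    0    1 ]
R2 <- (1/2)*R2:  [   0    1   -2  |   -1  1/2    0 ]
R1 <- R1 - (-1)*R2:  [    1     0  -7/3  |  -5/6   1/2     0 ]
R3 <- R3 - (6)*R2:  [  0   0  -4  |   5  -3   1 ]
R3 <- (1/-4)*R3:  [    0     0     1  |  -5/4   3/4  -1/4 ]
R1 <- R1 - (-7/3)*R3:  [     1      0      0  |  -15/4    9/4  -7/12 ]
R2 <- R2 - (-2)*R3:  [    0     1     0  |  -7/2     2  -1/2 ]
Right block of [I | A^{-1}] is the inverse:
[ -15/4  9/4  -7/12 ]
[  -7/2    2   -1/2 ]
[  -5/4  3/4   -1/4 ]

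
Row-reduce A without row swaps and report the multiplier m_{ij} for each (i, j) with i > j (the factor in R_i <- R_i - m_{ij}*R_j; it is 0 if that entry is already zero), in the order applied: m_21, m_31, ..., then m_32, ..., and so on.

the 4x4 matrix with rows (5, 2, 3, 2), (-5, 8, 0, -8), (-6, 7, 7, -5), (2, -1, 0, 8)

Forward elimination:
R2 <- R2 - (-1)*R1:  [  0  10   3  -6 ]
R3 <- R3 - (-6/5)*R1:  [     0   47/5   53/5  -13/5 ]
R4 <- R4 - (2/5)*R1:  [    0  -9/5  -6/5  36/5 ]
R3 <- R3 - (47/50)*R2:  [      0       0  389/50   76/25 ]
R4 <- R4 - (-9/50)*R2:  [      0       0  -33/50  153/25 ]
R4 <- R4 - (-33/389)*R3:  [        0         0         0  2481/389 ]
Multipliers (in order of application): m_{21} = -1, m_{31} = -6/5, m_{41} = 2/5, m_{32} = 47/50, m_{42} = -9/50, m_{43} = -33/389

multipliers: -1, -6/5, 2/5, 47/50, -9/50, -33/389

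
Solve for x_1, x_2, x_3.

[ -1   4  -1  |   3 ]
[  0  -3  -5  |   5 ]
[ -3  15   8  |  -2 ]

Forward elimination on [A|b]:
R3 <- R3 - (3)*R1:  [   0    3   11  -11 ]
R3 <- R3 - (-1)*R2:  [  0   0   6  -6 ]
Row echelon form:
[ -1   4  -1  |   3 ]
[  0  -3  -5  |   5 ]
[  0   0   6  |  -6 ]
Back-substitution:
x_3 = (-6) / 6 = -1
x_2 = (5 - (-5)*(-1)) / -3 = 0
x_1 = (3 - (4)*(0) - (-1)*(-1)) / -1 = -2

(-2, 0, -1)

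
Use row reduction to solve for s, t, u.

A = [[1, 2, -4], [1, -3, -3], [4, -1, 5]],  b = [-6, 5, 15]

Forward elimination on [A|b]:
R2 <- R2 - (1)*R1:  [  0  -5   1  11 ]
R3 <- R3 - (4)*R1:  [  0  -9  21  39 ]
R3 <- R3 - (9/5)*R2:  [    0     0  96/5  96/5 ]
Row echelon form:
[ 1   2    -4  |    -6 ]
[ 0  -5     1  |    11 ]
[ 0   0  96/5  |  96/5 ]
Back-substitution:
u = (96/5) / (96/5) = 1
t = (11 - (1)*(1)) / -5 = -2
s = (-6 - (2)*(-2) - (-4)*(1)) / 1 = 2

(2, -2, 1)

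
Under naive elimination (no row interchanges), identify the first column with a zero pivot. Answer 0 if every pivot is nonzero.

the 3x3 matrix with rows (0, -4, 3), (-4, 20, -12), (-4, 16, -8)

Naive forward elimination:
Pivot entry (1,1) is zero but row 2 has -4 in column 1 -> naive elimination stops; a row interchange (e.g. R1 <-> R2) would be required here.

first zero-pivot column = 1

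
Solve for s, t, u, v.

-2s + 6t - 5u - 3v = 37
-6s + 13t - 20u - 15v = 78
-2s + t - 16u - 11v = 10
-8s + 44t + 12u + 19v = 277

Forward elimination on [A|b]:
R2 <- R2 - (3)*R1:  [   0   -5   -5   -6  -33 ]
R3 <- R3 - (1)*R1:  [   0   -5  -11   -8  -27 ]
R4 <- R4 - (4)*R1:  [   0   20   32   31  129 ]
R3 <- R3 - (1)*R2:  [  0   0  -6  -2   6 ]
R4 <- R4 - (-4)*R2:  [  0   0  12   7  -3 ]
R4 <- R4 - (-2)*R3:  [ 0  0  0  3  9 ]
Row echelon form:
[ -2   6  -5  -3  |   37 ]
[  0  -5  -5  -6  |  -33 ]
[  0   0  -6  -2  |    6 ]
[  0   0   0   3  |    9 ]
Back-substitution:
v = (9) / 3 = 3
u = (6 - (-2)*(3)) / -6 = -2
t = (-33 - (-5)*(-2) - (-6)*(3)) / -5 = 5
s = (37 - (6)*(5) - (-5)*(-2) - (-3)*(3)) / -2 = -3

(-3, 5, -2, 3)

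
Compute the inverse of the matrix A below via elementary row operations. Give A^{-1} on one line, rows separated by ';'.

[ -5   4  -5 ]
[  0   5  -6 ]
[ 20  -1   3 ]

inverse = [-9/25 7/25 -1/25; 24/5 -17/5 6/5; 4 -3 1]

Gauss-Jordan on [A | I]:
R1 <- (1/-5)*R1:  [    1  -4/5     1  |  -1/5     0     0 ]
R3 <- R3 - (20)*R1:  [   0   15  -17  |    4    0    1 ]
R2 <- (1/5)*R2:  [    0     1  -6/5  |     0   1/5     0 ]
R1 <- R1 - (-4/5)*R2:  [    1     0  1/25  |  -1/5  4/25     0 ]
R3 <- R3 - (15)*R2:  [  0   0   1  |   4  -3   1 ]
R1 <- R1 - (1/25)*R3:  [     1      0      0  |  -9/25   7/25  -1/25 ]
R2 <- R2 - (-6/5)*R3:  [     0      1      0  |   24/5  -17/5    6/5 ]
Right block of [I | A^{-1}] is the inverse:
[ -9/25   7/25  -1/25 ]
[  24/5  -17/5    6/5 ]
[     4     -3      1 ]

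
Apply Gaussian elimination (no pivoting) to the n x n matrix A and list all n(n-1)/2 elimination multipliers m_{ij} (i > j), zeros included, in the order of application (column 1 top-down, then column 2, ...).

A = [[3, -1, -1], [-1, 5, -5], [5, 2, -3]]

Forward elimination:
R2 <- R2 - (-1/3)*R1:  [     0   14/3  -16/3 ]
R3 <- R3 - (5/3)*R1:  [    0  11/3  -4/3 ]
R3 <- R3 - (11/14)*R2:  [    0     0  20/7 ]
Multipliers (in order of application): m_{21} = -1/3, m_{31} = 5/3, m_{32} = 11/14

multipliers: -1/3, 5/3, 11/14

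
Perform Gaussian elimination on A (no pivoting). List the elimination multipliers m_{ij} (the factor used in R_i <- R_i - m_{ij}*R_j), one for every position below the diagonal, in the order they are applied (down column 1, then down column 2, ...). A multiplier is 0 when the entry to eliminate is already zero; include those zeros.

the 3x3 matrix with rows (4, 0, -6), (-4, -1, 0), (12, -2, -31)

multipliers: -1, 3, 2

Forward elimination:
R2 <- R2 - (-1)*R1:  [  0  -1  -6 ]
R3 <- R3 - (3)*R1:  [   0   -2  -13 ]
R3 <- R3 - (2)*R2:  [  0   0  -1 ]
Multipliers (in order of application): m_{21} = -1, m_{31} = 3, m_{32} = 2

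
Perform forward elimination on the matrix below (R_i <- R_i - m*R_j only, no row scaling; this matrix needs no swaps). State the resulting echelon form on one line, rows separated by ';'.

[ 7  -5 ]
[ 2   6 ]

Forward elimination:
R2 <- R2 - (2/7)*R1:  [    0  52/7 ]
Row echelon form:
[ 7    -5 ]
[ 0  52/7 ]

REF = [7 -5; 0 52/7]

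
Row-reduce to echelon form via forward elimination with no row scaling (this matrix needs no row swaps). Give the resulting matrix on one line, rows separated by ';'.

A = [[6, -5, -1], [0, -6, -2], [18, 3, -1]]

REF = [6 -5 -1; 0 -6 -2; 0 0 -4]

Forward elimination:
R3 <- R3 - (3)*R1:  [  0  18   2 ]
R3 <- R3 - (-3)*R2:  [  0   0  -4 ]
Row echelon form:
[ 6  -5  -1 ]
[ 0  -6  -2 ]
[ 0   0  -4 ]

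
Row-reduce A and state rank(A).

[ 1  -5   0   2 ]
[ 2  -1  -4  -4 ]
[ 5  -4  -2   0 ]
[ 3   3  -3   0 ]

Row reduction:
R2 <- R2 - (2)*R1:  [  0   9  -4  -8 ]
R3 <- R3 - (5)*R1:  [   0   21   -2  -10 ]
R4 <- R4 - (3)*R1:  [  0  18  -3  -6 ]
R3 <- R3 - (7/3)*R2:  [    0     0  22/3  26/3 ]
R4 <- R4 - (2)*R2:  [  0   0   5  10 ]
R4 <- R4 - (15/22)*R3:  [     0      0      0  45/11 ]
Row echelon form:
[ 1  -5     0      2 ]
[ 0   9    -4     -8 ]
[ 0   0  22/3   26/3 ]
[ 0   0     0  45/11 ]
Nonzero rows / pivot columns: 4

rank(A) = 4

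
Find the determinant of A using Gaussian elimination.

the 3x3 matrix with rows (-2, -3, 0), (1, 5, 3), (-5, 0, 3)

det(A) = 24

Forward elimination:
R2 <- R2 - (-1/2)*R1:  [   0  7/2    3 ]
R3 <- R3 - (5/2)*R1:  [    0  15/2     3 ]
R3 <- R3 - (15/7)*R2:  [     0      0  -24/7 ]
Upper-triangular form:
[ -2   -3      0 ]
[  0  7/2      3 ]
[  0    0  -24/7 ]
det(A) = (-1)^0 * (-2) * (7/2) * (-24/7) = 24  (0 row swaps -> sign +1)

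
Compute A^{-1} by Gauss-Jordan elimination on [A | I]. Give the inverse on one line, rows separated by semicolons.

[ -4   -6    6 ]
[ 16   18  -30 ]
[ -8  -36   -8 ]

inverse = [-51/4 -11/4 3/4; 23/6 5/6 -1/4; -9/2 -1 1/4]

Gauss-Jordan on [A | I]:
R1 <- (1/-4)*R1:  [    1   3/2  -3/2  |  -1/4     0     0 ]
R2 <- R2 - (16)*R1:  [  0  -6  -6  |   4   1   0 ]
R3 <- R3 - (-8)*R1:  [   0  -24  -20  |   -2    0    1 ]
R2 <- (1/-6)*R2:  [    0     1     1  |  -2/3  -1/6     0 ]
R1 <- R1 - (3/2)*R2:  [   1    0   -3  |  3/4  1/4    0 ]
R3 <- R3 - (-24)*R2:  [   0    0    4  |  -18   -4    1 ]
R3 <- (1/4)*R3:  [    0     0     1  |  -9/2    -1   1/4 ]
R1 <- R1 - (-3)*R3:  [     1      0      0  |  -51/4  -11/4    3/4 ]
R2 <- R2 - (1)*R3:  [    0     1     0  |  23/6   5/6  -1/4 ]
Right block of [I | A^{-1}] is the inverse:
[ -51/4  -11/4   3/4 ]
[  23/6    5/6  -1/4 ]
[  -9/2     -1   1/4 ]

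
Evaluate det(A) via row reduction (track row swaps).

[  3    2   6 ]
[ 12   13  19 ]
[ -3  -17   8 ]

Forward elimination:
R2 <- R2 - (4)*R1:  [  0   5  -5 ]
R3 <- R3 - (-1)*R1:  [   0  -15   14 ]
R3 <- R3 - (-3)*R2:  [  0   0  -1 ]
Upper-triangular form:
[ 3  2   6 ]
[ 0  5  -5 ]
[ 0  0  -1 ]
det(A) = (-1)^0 * (3) * (5) * (-1) = -15  (0 row swaps -> sign +1)

det(A) = -15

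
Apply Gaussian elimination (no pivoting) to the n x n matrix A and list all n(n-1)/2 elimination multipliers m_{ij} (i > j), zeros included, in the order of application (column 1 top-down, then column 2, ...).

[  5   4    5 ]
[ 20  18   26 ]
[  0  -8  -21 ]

multipliers: 4, 0, -4

Forward elimination:
R2 <- R2 - (4)*R1:  [ 0  2  6 ]
R3: entry in column 1 is already 0 -> m_{31} = 0 (no row operation needed)
R3 <- R3 - (-4)*R2:  [ 0  0  3 ]
Multipliers (in order of application): m_{21} = 4, m_{31} = 0, m_{32} = -4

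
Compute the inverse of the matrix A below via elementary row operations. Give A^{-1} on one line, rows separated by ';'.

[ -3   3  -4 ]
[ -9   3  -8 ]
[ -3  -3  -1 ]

Gauss-Jordan on [A | I]:
R1 <- (1/-3)*R1:  [    1    -1   4/3  |  -1/3     0     0 ]
R2 <- R2 - (-9)*R1:  [  0  -6   4  |  -3   1   0 ]
R3 <- R3 - (-3)*R1:  [  0  -6   3  |  -1   0   1 ]
R2 <- (1/-6)*R2:  [    0     1  -2/3  |   1/2  -1/6     0 ]
R1 <- R1 - (-1)*R2:  [    1     0   2/3  |   1/6  -1/6     0 ]
R3 <- R3 - (-6)*R2:  [  0   0  -1  |   2  -1   1 ]
R3 <- (1/-1)*R3:  [  0   0   1  |  -2   1  -1 ]
R1 <- R1 - (2/3)*R3:  [    1     0     0  |   3/2  -5/6   2/3 ]
R2 <- R2 - (-2/3)*R3:  [    0     1     0  |  -5/6   1/2  -2/3 ]
Right block of [I | A^{-1}] is the inverse:
[  3/2  -5/6   2/3 ]
[ -5/6   1/2  -2/3 ]
[   -2     1    -1 ]

inverse = [3/2 -5/6 2/3; -5/6 1/2 -2/3; -2 1 -1]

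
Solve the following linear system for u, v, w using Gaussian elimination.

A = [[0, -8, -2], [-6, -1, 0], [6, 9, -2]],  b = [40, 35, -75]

(-5, -5, 0)

Forward elimination on [A|b]:
R1 <-> R2   (pivot in column 1 was zero)
[ -6  -1   0   35 ]
[  0  -8  -2   40 ]
[  6   9  -2  -75 ]
R3 <- R3 - (-1)*R1:  [   0    8   -2  -40 ]
R3 <- R3 - (-1)*R2:  [  0   0  -4   0 ]
Row echelon form:
[ -6  -1   0  |  35 ]
[  0  -8  -2  |  40 ]
[  0   0  -4  |   0 ]
Back-substitution:
w = (0) / -4 = 0
v = (40 - (-2)*(0)) / -8 = -5
u = (35 - (-1)*(-5)) / -6 = -5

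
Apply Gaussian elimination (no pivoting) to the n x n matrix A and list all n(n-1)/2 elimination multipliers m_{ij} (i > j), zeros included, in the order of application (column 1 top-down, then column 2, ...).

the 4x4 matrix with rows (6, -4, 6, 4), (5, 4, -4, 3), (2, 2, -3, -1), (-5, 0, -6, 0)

multipliers: 5/6, 1/3, -5/6, 5/11, -5/11, 28/5

Forward elimination:
R2 <- R2 - (5/6)*R1:  [    0  22/3    -9  -1/3 ]
R3 <- R3 - (1/3)*R1:  [    0  10/3    -5  -7/3 ]
R4 <- R4 - (-5/6)*R1:  [     0  -10/3     -1   10/3 ]
R3 <- R3 - (5/11)*R2:  [      0       0  -10/11  -24/11 ]
R4 <- R4 - (-5/11)*R2:  [      0       0  -56/11   35/11 ]
R4 <- R4 - (28/5)*R3:  [    0     0     0  77/5 ]
Multipliers (in order of application): m_{21} = 5/6, m_{31} = 1/3, m_{41} = -5/6, m_{32} = 5/11, m_{42} = -5/11, m_{43} = 28/5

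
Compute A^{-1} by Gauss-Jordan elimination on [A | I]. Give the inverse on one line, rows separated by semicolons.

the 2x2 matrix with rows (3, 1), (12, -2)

inverse = [1/9 1/18; 2/3 -1/6]

Gauss-Jordan on [A | I]:
R1 <- (1/3)*R1:  [   1  1/3  |  1/3    0 ]
R2 <- R2 - (12)*R1:  [  0  -6  |  -4   1 ]
R2 <- (1/-6)*R2:  [    0     1  |   2/3  -1/6 ]
R1 <- R1 - (1/3)*R2:  [    1     0  |   1/9  1/18 ]
Right block of [I | A^{-1}] is the inverse:
[ 1/9  1/18 ]
[ 2/3  -1/6 ]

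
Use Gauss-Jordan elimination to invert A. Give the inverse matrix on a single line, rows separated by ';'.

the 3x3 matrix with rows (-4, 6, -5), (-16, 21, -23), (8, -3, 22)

inverse = [131/12 -13/4 -11/12; 14/3 -4/3 -1/3; -10/3 1 1/3]

Gauss-Jordan on [A | I]:
R1 <- (1/-4)*R1:  [    1  -3/2   5/4  |  -1/4     0     0 ]
R2 <- R2 - (-16)*R1:  [  0  -3  -3  |  -4   1   0 ]
R3 <- R3 - (8)*R1:  [  0   9  12  |   2   0   1 ]
R2 <- (1/-3)*R2:  [    0     1     1  |   4/3  -1/3     0 ]
R1 <- R1 - (-3/2)*R2:  [    1     0  11/4  |   7/4  -1/2     0 ]
R3 <- R3 - (9)*R2:  [   0    0    3  |  -10    3    1 ]
R3 <- (1/3)*R3:  [     0      0      1  |  -10/3      1    1/3 ]
R1 <- R1 - (11/4)*R3:  [      1       0       0  |  131/12   -13/4  -11/12 ]
R2 <- R2 - (1)*R3:  [    0     1     0  |  14/3  -4/3  -1/3 ]
Right block of [I | A^{-1}] is the inverse:
[ 131/12  -13/4  -11/12 ]
[   14/3   -4/3    -1/3 ]
[  -10/3      1     1/3 ]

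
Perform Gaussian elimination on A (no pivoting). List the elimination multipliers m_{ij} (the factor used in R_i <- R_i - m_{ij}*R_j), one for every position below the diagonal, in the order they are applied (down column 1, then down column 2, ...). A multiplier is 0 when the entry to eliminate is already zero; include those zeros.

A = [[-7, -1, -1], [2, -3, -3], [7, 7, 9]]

multipliers: -2/7, -1, -42/23

Forward elimination:
R2 <- R2 - (-2/7)*R1:  [     0  -23/7  -23/7 ]
R3 <- R3 - (-1)*R1:  [ 0  6  8 ]
R3 <- R3 - (-42/23)*R2:  [ 0  0  2 ]
Multipliers (in order of application): m_{21} = -2/7, m_{31} = -1, m_{32} = -42/23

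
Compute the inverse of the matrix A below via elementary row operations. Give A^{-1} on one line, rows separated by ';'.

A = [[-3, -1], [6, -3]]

Gauss-Jordan on [A | I]:
R1 <- (1/-3)*R1:  [    1   1/3  |  -1/3     0 ]
R2 <- R2 - (6)*R1:  [  0  -5  |   2   1 ]
R2 <- (1/-5)*R2:  [    0     1  |  -2/5  -1/5 ]
R1 <- R1 - (1/3)*R2:  [    1     0  |  -1/5  1/15 ]
Right block of [I | A^{-1}] is the inverse:
[ -1/5  1/15 ]
[ -2/5  -1/5 ]

inverse = [-1/5 1/15; -2/5 -1/5]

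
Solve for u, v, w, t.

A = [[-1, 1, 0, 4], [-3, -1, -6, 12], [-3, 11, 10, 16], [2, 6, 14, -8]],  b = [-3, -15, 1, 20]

Forward elimination on [A|b]:
R2 <- R2 - (3)*R1:  [  0  -4  -6   0  -6 ]
R3 <- R3 - (3)*R1:  [  0   8  10   4  10 ]
R4 <- R4 - (-2)*R1:  [  0   8  14   0  14 ]
R3 <- R3 - (-2)*R2:  [  0   0  -2   4  -2 ]
R4 <- R4 - (-2)*R2:  [ 0  0  2  0  2 ]
R4 <- R4 - (-1)*R3:  [ 0  0  0  4  0 ]
Row echelon form:
[ -1   1   0  4  |  -3 ]
[  0  -4  -6  0  |  -6 ]
[  0   0  -2  4  |  -2 ]
[  0   0   0  4  |   0 ]
Back-substitution:
t = (0) / 4 = 0
w = (-2 - (4)*(0)) / -2 = 1
v = (-6 - (-6)*(1)) / -4 = 0
u = (-3 - (1)*(0) - (4)*(0)) / -1 = 3

(3, 0, 1, 0)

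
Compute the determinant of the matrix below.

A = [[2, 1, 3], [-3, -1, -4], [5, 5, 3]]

det(A) = -7

Forward elimination:
R2 <- R2 - (-3/2)*R1:  [   0  1/2  1/2 ]
R3 <- R3 - (5/2)*R1:  [    0   5/2  -9/2 ]
R3 <- R3 - (5)*R2:  [  0   0  -7 ]
Upper-triangular form:
[ 2    1    3 ]
[ 0  1/2  1/2 ]
[ 0    0   -7 ]
det(A) = (-1)^0 * (2) * (1/2) * (-7) = -7  (0 row swaps -> sign +1)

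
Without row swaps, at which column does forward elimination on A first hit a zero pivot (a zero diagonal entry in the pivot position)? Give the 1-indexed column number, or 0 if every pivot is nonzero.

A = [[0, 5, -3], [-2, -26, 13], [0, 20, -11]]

Naive forward elimination:
Pivot entry (1,1) is zero but row 2 has -2 in column 1 -> naive elimination stops; a row interchange (e.g. R1 <-> R2) would be required here.

first zero-pivot column = 1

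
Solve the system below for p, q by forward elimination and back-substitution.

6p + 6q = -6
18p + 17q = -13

(4, -5)

Forward elimination on [A|b]:
R2 <- R2 - (3)*R1:  [  0  -1   5 ]
Row echelon form:
[ 6   6  |  -6 ]
[ 0  -1  |   5 ]
Back-substitution:
q = (5) / -1 = -5
p = (-6 - (6)*(-5)) / 6 = 4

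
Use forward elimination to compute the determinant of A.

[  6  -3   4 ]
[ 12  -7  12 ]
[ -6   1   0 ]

det(A) = 24

Forward elimination:
R2 <- R2 - (2)*R1:  [  0  -1   4 ]
R3 <- R3 - (-1)*R1:  [  0  -2   4 ]
R3 <- R3 - (2)*R2:  [  0   0  -4 ]
Upper-triangular form:
[ 6  -3   4 ]
[ 0  -1   4 ]
[ 0   0  -4 ]
det(A) = (-1)^0 * (6) * (-1) * (-4) = 24  (0 row swaps -> sign +1)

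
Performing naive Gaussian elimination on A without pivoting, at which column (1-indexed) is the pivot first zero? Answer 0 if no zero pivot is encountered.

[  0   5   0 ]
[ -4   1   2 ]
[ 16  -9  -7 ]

first zero-pivot column = 1

Naive forward elimination:
Pivot entry (1,1) is zero but row 2 has -4 in column 1 -> naive elimination stops; a row interchange (e.g. R1 <-> R2) would be required here.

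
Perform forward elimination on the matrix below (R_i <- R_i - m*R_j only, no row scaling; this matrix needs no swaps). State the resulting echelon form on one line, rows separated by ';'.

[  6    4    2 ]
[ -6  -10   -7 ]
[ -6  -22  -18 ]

REF = [6 4 2; 0 -6 -5; 0 0 -1]

Forward elimination:
R2 <- R2 - (-1)*R1:  [  0  -6  -5 ]
R3 <- R3 - (-1)*R1:  [   0  -18  -16 ]
R3 <- R3 - (3)*R2:  [  0   0  -1 ]
Row echelon form:
[ 6   4   2 ]
[ 0  -6  -5 ]
[ 0   0  -1 ]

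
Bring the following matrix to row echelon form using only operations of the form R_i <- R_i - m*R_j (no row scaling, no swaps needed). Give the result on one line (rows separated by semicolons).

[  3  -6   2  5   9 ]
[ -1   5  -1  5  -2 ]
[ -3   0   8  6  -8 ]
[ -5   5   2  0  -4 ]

Forward elimination:
R2 <- R2 - (-1/3)*R1:  [    0     3  -1/3  20/3     1 ]
R3 <- R3 - (-1)*R1:  [  0  -6  10  11   1 ]
R4 <- R4 - (-5/3)*R1:  [    0    -5  16/3  25/3    11 ]
R3 <- R3 - (-2)*R2:  [    0     0  28/3  73/3     3 ]
R4 <- R4 - (-5/3)*R2:  [     0      0   43/9  175/9   38/3 ]
R4 <- R4 - (43/84)*R3:  [      0       0       0  587/84  935/84 ]
Row echelon form:
[ 3  -6     2       5       9 ]
[ 0   3  -1/3    20/3       1 ]
[ 0   0  28/3    73/3       3 ]
[ 0   0     0  587/84  935/84 ]

REF = [3 -6 2 5 9; 0 3 -1/3 20/3 1; 0 0 28/3 73/3 3; 0 0 0 587/84 935/84]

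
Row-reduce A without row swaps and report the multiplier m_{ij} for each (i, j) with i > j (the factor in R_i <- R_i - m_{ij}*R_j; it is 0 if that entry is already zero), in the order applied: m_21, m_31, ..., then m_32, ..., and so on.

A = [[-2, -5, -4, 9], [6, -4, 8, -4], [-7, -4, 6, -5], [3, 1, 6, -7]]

multipliers: -3, 7/2, -3/2, -27/38, 13/38, 13/163

Forward elimination:
R2 <- R2 - (-3)*R1:  [   0  -19   -4   23 ]
R3 <- R3 - (7/2)*R1:  [     0   27/2     20  -73/2 ]
R4 <- R4 - (-3/2)*R1:  [     0  -13/2      0   13/2 ]
R3 <- R3 - (-27/38)*R2:  [       0        0   326/19  -383/19 ]
R4 <- R4 - (13/38)*R2:  [      0       0   26/19  -26/19 ]
R4 <- R4 - (13/163)*R3:  [      0       0       0  39/163 ]
Multipliers (in order of application): m_{21} = -3, m_{31} = 7/2, m_{41} = -3/2, m_{32} = -27/38, m_{42} = 13/38, m_{43} = 13/163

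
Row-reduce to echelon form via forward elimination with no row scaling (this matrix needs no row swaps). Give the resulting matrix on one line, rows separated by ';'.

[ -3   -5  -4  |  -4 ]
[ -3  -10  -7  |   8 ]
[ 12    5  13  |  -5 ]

Forward elimination:
R2 <- R2 - (1)*R1:  [  0  -5  -3  12 ]
R3 <- R3 - (-4)*R1:  [   0  -15   -3  -21 ]
R3 <- R3 - (3)*R2:  [   0    0    6  -57 ]
Row echelon form:
[ -3  -5  -4  |   -4 ]
[  0  -5  -3  |   12 ]
[  0   0   6  |  -57 ]

REF = [-3 -5 -4 -4; 0 -5 -3 12; 0 0 6 -57]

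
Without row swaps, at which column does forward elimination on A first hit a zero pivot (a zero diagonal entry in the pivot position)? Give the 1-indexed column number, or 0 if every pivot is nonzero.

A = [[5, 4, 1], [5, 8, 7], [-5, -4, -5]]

Naive forward elimination:
R2 <- R2 - (1)*R1:  [ 0  4  6 ]
R3 <- R3 - (-1)*R1:  [  0   0  -4 ]
All pivots nonzero; naive elimination completes without hitting a zero pivot.

first zero-pivot column = 0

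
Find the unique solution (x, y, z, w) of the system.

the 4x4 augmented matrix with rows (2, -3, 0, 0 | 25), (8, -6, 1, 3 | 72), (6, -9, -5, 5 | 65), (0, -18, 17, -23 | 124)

(5, -5, 2, 0)

Forward elimination on [A|b]:
R2 <- R2 - (4)*R1:  [   0    6    1    3  -28 ]
R3 <- R3 - (3)*R1:  [   0    0   -5    5  -10 ]
R4 <- R4 - (-3)*R2:  [   0    0   20  -14   40 ]
R4 <- R4 - (-4)*R3:  [ 0  0  0  6  0 ]
Row echelon form:
[ 2  -3   0  0  |   25 ]
[ 0   6   1  3  |  -28 ]
[ 0   0  -5  5  |  -10 ]
[ 0   0   0  6  |    0 ]
Back-substitution:
w = (0) / 6 = 0
z = (-10 - (5)*(0)) / -5 = 2
y = (-28 - (1)*(2) - (3)*(0)) / 6 = -5
x = (25 - (-3)*(-5)) / 2 = 5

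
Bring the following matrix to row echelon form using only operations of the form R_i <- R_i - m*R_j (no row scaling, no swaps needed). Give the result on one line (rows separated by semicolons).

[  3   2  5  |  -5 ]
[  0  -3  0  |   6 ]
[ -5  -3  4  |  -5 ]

Forward elimination:
R3 <- R3 - (-5/3)*R1:  [     0    1/3   37/3  -40/3 ]
R3 <- R3 - (-1/9)*R2:  [     0      0   37/3  -38/3 ]
Row echelon form:
[ 3   2     5  |     -5 ]
[ 0  -3     0  |      6 ]
[ 0   0  37/3  |  -38/3 ]

REF = [3 2 5 -5; 0 -3 0 6; 0 0 37/3 -38/3]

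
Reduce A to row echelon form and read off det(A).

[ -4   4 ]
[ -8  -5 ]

Forward elimination:
R2 <- R2 - (2)*R1:  [   0  -13 ]
Upper-triangular form:
[ -4    4 ]
[  0  -13 ]
det(A) = (-1)^0 * (-4) * (-13) = 52  (0 row swaps -> sign +1)

det(A) = 52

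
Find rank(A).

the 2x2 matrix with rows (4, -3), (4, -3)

Row reduction:
R2 <- R2 - (1)*R1:  [ 0  0 ]
Row echelon form:
[ 4  -3 ]
[ 0   0 ]
Nonzero rows / pivot columns: 1

rank(A) = 1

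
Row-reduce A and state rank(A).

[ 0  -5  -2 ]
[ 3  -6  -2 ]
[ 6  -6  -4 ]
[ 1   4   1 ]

rank(A) = 3

Row reduction:
R1 <-> R2   (pivot in column 1 was zero)
[ 3  -6  -2 ]
[ 0  -5  -2 ]
[ 6  -6  -4 ]
[ 1   4   1 ]
R3 <- R3 - (2)*R1:  [ 0  6  0 ]
R4 <- R4 - (1/3)*R1:  [   0    6  5/3 ]
R3 <- R3 - (-6/5)*R2:  [     0      0  -12/5 ]
R4 <- R4 - (-6/5)*R2:  [      0       0  -11/15 ]
R4 <- R4 - (11/36)*R3:  [ 0  0  0 ]
Row echelon form:
[ 3  -6     -2 ]
[ 0  -5     -2 ]
[ 0   0  -12/5 ]
[ 0   0      0 ]
Nonzero rows / pivot columns: 3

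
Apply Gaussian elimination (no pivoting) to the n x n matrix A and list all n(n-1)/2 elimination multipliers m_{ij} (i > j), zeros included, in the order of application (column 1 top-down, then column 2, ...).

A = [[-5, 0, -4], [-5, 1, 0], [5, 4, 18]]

Forward elimination:
R2 <- R2 - (1)*R1:  [ 0  1  4 ]
R3 <- R3 - (-1)*R1:  [  0   4  14 ]
R3 <- R3 - (4)*R2:  [  0   0  -2 ]
Multipliers (in order of application): m_{21} = 1, m_{31} = -1, m_{32} = 4

multipliers: 1, -1, 4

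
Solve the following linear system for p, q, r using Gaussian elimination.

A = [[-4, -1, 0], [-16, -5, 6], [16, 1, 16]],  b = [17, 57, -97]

(-4, -1, -2)

Forward elimination on [A|b]:
R2 <- R2 - (4)*R1:  [   0   -1    6  -11 ]
R3 <- R3 - (-4)*R1:  [   0   -3   16  -29 ]
R3 <- R3 - (3)*R2:  [  0   0  -2   4 ]
Row echelon form:
[ -4  -1   0  |   17 ]
[  0  -1   6  |  -11 ]
[  0   0  -2  |    4 ]
Back-substitution:
r = (4) / -2 = -2
q = (-11 - (6)*(-2)) / -1 = -1
p = (17 - (-1)*(-1)) / -4 = -4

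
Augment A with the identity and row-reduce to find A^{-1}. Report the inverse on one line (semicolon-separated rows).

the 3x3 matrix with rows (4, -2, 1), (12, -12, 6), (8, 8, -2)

Gauss-Jordan on [A | I]:
R1 <- (1/4)*R1:  [    1  -1/2   1/4  |   1/4     0     0 ]
R2 <- R2 - (12)*R1:  [  0  -6   3  |  -3   1   0 ]
R3 <- R3 - (8)*R1:  [  0  12  -4  |  -2   0   1 ]
R2 <- (1/-6)*R2:  [    0     1  -1/2  |   1/2  -1/6     0 ]
R1 <- R1 - (-1/2)*R2:  [     1      0      0  |    1/2  -1/12      0 ]
R3 <- R3 - (12)*R2:  [  0   0   2  |  -8   2   1 ]
R3 <- (1/2)*R3:  [   0    0    1  |   -4    1  1/2 ]
R2 <- R2 - (-1/2)*R3:  [    0     1     0  |  -3/2   1/3   1/4 ]
Right block of [I | A^{-1}] is the inverse:
[  1/2  -1/12    0 ]
[ -3/2    1/3  1/4 ]
[   -4      1  1/2 ]

inverse = [1/2 -1/12 0; -3/2 1/3 1/4; -4 1 1/2]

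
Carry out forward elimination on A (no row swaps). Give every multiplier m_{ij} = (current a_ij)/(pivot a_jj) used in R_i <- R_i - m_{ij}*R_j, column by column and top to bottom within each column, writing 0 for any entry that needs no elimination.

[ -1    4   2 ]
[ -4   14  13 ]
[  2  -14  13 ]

multipliers: 4, -2, 3

Forward elimination:
R2 <- R2 - (4)*R1:  [  0  -2   5 ]
R3 <- R3 - (-2)*R1:  [  0  -6  17 ]
R3 <- R3 - (3)*R2:  [ 0  0  2 ]
Multipliers (in order of application): m_{21} = 4, m_{31} = -2, m_{32} = 3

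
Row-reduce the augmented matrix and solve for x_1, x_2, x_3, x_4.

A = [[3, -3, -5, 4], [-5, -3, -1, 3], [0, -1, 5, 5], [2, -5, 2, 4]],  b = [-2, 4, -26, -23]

(-2, 1, -3, -2)

Forward elimination on [A|b]:
R2 <- R2 - (-5/3)*R1:  [     0     -8  -28/3   29/3    2/3 ]
R4 <- R4 - (2/3)*R1:  [     0     -3   16/3    4/3  -65/3 ]
R3 <- R3 - (1/8)*R2:  [       0        0     37/6    91/24  -313/12 ]
R4 <- R4 - (3/8)*R2:  [       0        0     53/6   -55/24  -263/12 ]
R4 <- R4 - (53/37)*R3:  [         0          0          0  -1143/148    1143/74 ]
Row echelon form:
[ 3  -3     -5          4  |       -2 ]
[ 0  -8  -28/3       29/3  |      2/3 ]
[ 0   0   37/6      91/24  |  -313/12 ]
[ 0   0      0  -1143/148  |  1143/74 ]
Back-substitution:
x_4 = (1143/74) / (-1143/148) = -2
x_3 = (-313/12 - (91/24)*(-2)) / (37/6) = -3
x_2 = (2/3 - (-28/3)*(-3) - (29/3)*(-2)) / -8 = 1
x_1 = (-2 - (-3)*(1) - (-5)*(-3) - (4)*(-2)) / 3 = -2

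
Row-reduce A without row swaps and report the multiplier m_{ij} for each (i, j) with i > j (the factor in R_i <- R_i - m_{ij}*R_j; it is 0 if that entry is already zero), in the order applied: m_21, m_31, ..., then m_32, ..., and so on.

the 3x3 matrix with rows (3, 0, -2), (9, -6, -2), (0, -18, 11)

multipliers: 3, 0, 3

Forward elimination:
R2 <- R2 - (3)*R1:  [  0  -6   4 ]
R3: entry in column 1 is already 0 -> m_{31} = 0 (no row operation needed)
R3 <- R3 - (3)*R2:  [  0   0  -1 ]
Multipliers (in order of application): m_{21} = 3, m_{31} = 0, m_{32} = 3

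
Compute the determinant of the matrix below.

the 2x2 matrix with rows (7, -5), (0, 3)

Forward elimination:
Upper-triangular form:
[ 7  -5 ]
[ 0   3 ]
det(A) = (-1)^0 * (7) * (3) = 21  (0 row swaps -> sign +1)

det(A) = 21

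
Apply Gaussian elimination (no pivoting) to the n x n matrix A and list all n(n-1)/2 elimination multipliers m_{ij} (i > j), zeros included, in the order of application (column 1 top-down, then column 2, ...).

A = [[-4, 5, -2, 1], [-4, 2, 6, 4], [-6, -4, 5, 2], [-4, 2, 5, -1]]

multipliers: 1, 3/2, 1, 23/6, 1, 3/68

Forward elimination:
R2 <- R2 - (1)*R1:  [  0  -3   8   3 ]
R3 <- R3 - (3/2)*R1:  [     0  -23/2      8    1/2 ]
R4 <- R4 - (1)*R1:  [  0  -3   7  -2 ]
R3 <- R3 - (23/6)*R2:  [     0      0  -68/3    -11 ]
R4 <- R4 - (1)*R2:  [  0   0  -1  -5 ]
R4 <- R4 - (3/68)*R3:  [       0        0        0  -307/68 ]
Multipliers (in order of application): m_{21} = 1, m_{31} = 3/2, m_{41} = 1, m_{32} = 23/6, m_{42} = 1, m_{43} = 3/68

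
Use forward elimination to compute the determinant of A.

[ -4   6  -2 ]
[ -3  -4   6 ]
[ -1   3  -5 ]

det(A) = -108

Forward elimination:
R2 <- R2 - (3/4)*R1:  [     0  -17/2   15/2 ]
R3 <- R3 - (1/4)*R1:  [    0   3/2  -9/2 ]
R3 <- R3 - (-3/17)*R2:  [      0       0  -54/17 ]
Upper-triangular form:
[ -4      6      -2 ]
[  0  -17/2    15/2 ]
[  0      0  -54/17 ]
det(A) = (-1)^0 * (-4) * (-17/2) * (-54/17) = -108  (0 row swaps -> sign +1)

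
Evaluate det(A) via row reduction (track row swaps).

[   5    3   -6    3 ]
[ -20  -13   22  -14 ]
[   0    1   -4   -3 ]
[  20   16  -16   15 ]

det(A) = -150

Forward elimination:
R2 <- R2 - (-4)*R1:  [  0  -1  -2  -2 ]
R4 <- R4 - (4)*R1:  [ 0  4  8  3 ]
R3 <- R3 - (-1)*R2:  [  0   0  -6  -5 ]
R4 <- R4 - (-4)*R2:  [  0   0   0  -5 ]
Upper-triangular form:
[ 5   3  -6   3 ]
[ 0  -1  -2  -2 ]
[ 0   0  -6  -5 ]
[ 0   0   0  -5 ]
det(A) = (-1)^0 * (5) * (-1) * (-6) * (-5) = -150  (0 row swaps -> sign +1)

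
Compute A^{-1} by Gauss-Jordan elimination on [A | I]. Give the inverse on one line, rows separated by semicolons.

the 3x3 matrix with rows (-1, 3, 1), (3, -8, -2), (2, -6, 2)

inverse = [7 3 -1/2; 5/2 1 -1/4; 1/2 0 1/4]

Gauss-Jordan on [A | I]:
R1 <- (1/-1)*R1:  [  1  -3  -1  |  -1   0   0 ]
R2 <- R2 - (3)*R1:  [ 0  1  1  |  3  1  0 ]
R3 <- R3 - (2)*R1:  [ 0  0  4  |  2  0  1 ]
R1 <- R1 - (-3)*R2:  [ 1  0  2  |  8  3  0 ]
R3 <- (1/4)*R3:  [   0    0    1  |  1/2    0  1/4 ]
R1 <- R1 - (2)*R3:  [    1     0     0  |     7     3  -1/2 ]
R2 <- R2 - (1)*R3:  [    0     1     0  |   5/2     1  -1/4 ]
Right block of [I | A^{-1}] is the inverse:
[   7  3  -1/2 ]
[ 5/2  1  -1/4 ]
[ 1/2  0   1/4 ]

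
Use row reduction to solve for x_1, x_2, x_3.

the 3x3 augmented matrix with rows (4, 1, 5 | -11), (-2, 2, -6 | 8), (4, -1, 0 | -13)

Forward elimination on [A|b]:
R2 <- R2 - (-1/2)*R1:  [    0   5/2  -7/2   5/2 ]
R3 <- R3 - (1)*R1:  [  0  -2  -5  -2 ]
R3 <- R3 - (-4/5)*R2:  [     0      0  -39/5      0 ]
Row echelon form:
[ 4    1      5  |  -11 ]
[ 0  5/2   -7/2  |  5/2 ]
[ 0    0  -39/5  |    0 ]
Back-substitution:
x_3 = (0) / (-39/5) = 0
x_2 = (5/2 - (-7/2)*(0)) / (5/2) = 1
x_1 = (-11 - (1)*(1) - (5)*(0)) / 4 = -3

(-3, 1, 0)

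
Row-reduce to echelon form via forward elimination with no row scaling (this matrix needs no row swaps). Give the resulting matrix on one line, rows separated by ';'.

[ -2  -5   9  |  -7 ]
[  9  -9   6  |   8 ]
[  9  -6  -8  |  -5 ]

REF = [-2 -5 9 -7; 0 -63/2 93/2 -47/2; 0 0 -67/7 -320/21]

Forward elimination:
R2 <- R2 - (-9/2)*R1:  [     0  -63/2   93/2  -47/2 ]
R3 <- R3 - (-9/2)*R1:  [     0  -57/2   65/2  -73/2 ]
R3 <- R3 - (19/21)*R2:  [       0        0    -67/7  -320/21 ]
Row echelon form:
[ -2     -5      9  |       -7 ]
[  0  -63/2   93/2  |    -47/2 ]
[  0      0  -67/7  |  -320/21 ]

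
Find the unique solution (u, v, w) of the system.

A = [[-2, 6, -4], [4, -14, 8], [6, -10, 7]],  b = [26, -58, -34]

(4, 3, -4)

Forward elimination on [A|b]:
R2 <- R2 - (-2)*R1:  [  0  -2   0  -6 ]
R3 <- R3 - (-3)*R1:  [  0   8  -5  44 ]
R3 <- R3 - (-4)*R2:  [  0   0  -5  20 ]
Row echelon form:
[ -2   6  -4  |  26 ]
[  0  -2   0  |  -6 ]
[  0   0  -5  |  20 ]
Back-substitution:
w = (20) / -5 = -4
v = (-6) / -2 = 3
u = (26 - (6)*(3) - (-4)*(-4)) / -2 = 4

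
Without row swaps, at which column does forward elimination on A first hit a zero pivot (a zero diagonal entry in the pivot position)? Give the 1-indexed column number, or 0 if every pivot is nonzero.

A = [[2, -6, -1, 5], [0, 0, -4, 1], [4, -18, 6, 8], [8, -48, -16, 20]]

Naive forward elimination:
R3 <- R3 - (2)*R1:  [  0  -6   8  -2 ]
R4 <- R4 - (4)*R1:  [   0  -24  -12    0 ]
Matrix at this point:
[ 2   -6   -1   5 ]
[ 0    0   -4   1 ]
[ 0   -6    8  -2 ]
[ 0  -24  -12   0 ]
Pivot entry (2,2) is zero but row 3 has -6 in column 2 -> naive elimination stops; a row interchange (e.g. R2 <-> R3) would be required here.

first zero-pivot column = 2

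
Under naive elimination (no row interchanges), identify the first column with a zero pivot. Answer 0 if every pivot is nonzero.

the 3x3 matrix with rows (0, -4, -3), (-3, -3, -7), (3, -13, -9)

Naive forward elimination:
Pivot entry (1,1) is zero but row 2 has -3 in column 1 -> naive elimination stops; a row interchange (e.g. R1 <-> R2) would be required here.

first zero-pivot column = 1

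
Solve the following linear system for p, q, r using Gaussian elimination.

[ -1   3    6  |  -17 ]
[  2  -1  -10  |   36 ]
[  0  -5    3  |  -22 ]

Forward elimination on [A|b]:
R2 <- R2 - (-2)*R1:  [ 0  5  2  2 ]
R3 <- R3 - (-1)*R2:  [   0    0    5  -20 ]
Row echelon form:
[ -1  3  6  |  -17 ]
[  0  5  2  |    2 ]
[  0  0  5  |  -20 ]
Back-substitution:
r = (-20) / 5 = -4
q = (2 - (2)*(-4)) / 5 = 2
p = (-17 - (3)*(2) - (6)*(-4)) / -1 = -1

(-1, 2, -4)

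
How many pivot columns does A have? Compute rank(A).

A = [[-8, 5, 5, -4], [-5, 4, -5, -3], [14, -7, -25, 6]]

rank(A) = 2

Row reduction:
R2 <- R2 - (5/8)*R1:  [     0    7/8  -65/8   -1/2 ]
R3 <- R3 - (-7/4)*R1:  [     0    7/4  -65/4     -1 ]
R3 <- R3 - (2)*R2:  [ 0  0  0  0 ]
Row echelon form:
[ -8    5      5    -4 ]
[  0  7/8  -65/8  -1/2 ]
[  0    0      0     0 ]
Nonzero rows / pivot columns: 2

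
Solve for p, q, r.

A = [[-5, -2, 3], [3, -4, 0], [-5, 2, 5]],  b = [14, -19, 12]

(-5, 1, -3)

Forward elimination on [A|b]:
R2 <- R2 - (-3/5)*R1:  [     0  -26/5    9/5  -53/5 ]
R3 <- R3 - (1)*R1:  [  0   4   2  -2 ]
R3 <- R3 - (-10/13)*R2:  [       0        0    44/13  -132/13 ]
Row echelon form:
[ -5     -2      3  |       14 ]
[  0  -26/5    9/5  |    -53/5 ]
[  0      0  44/13  |  -132/13 ]
Back-substitution:
r = (-132/13) / (44/13) = -3
q = (-53/5 - (9/5)*(-3)) / (-26/5) = 1
p = (14 - (-2)*(1) - (3)*(-3)) / -5 = -5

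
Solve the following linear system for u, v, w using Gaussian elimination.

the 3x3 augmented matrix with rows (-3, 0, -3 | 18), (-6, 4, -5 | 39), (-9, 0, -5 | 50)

(-5, 1, -1)

Forward elimination on [A|b]:
R2 <- R2 - (2)*R1:  [ 0  4  1  3 ]
R3 <- R3 - (3)*R1:  [  0   0   4  -4 ]
Row echelon form:
[ -3  0  -3  |  18 ]
[  0  4   1  |   3 ]
[  0  0   4  |  -4 ]
Back-substitution:
w = (-4) / 4 = -1
v = (3 - (1)*(-1)) / 4 = 1
u = (18 - (-3)*(-1)) / -3 = -5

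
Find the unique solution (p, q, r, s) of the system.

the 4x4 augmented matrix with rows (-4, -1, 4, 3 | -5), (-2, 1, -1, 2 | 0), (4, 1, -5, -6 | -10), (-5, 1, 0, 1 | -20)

(5, 0, 0, 5)

Forward elimination on [A|b]:
R2 <- R2 - (1/2)*R1:  [   0  3/2   -3  1/2  5/2 ]
R3 <- R3 - (-1)*R1:  [   0    0   -1   -3  -15 ]
R4 <- R4 - (5/4)*R1:  [     0    9/4     -5  -11/4  -55/4 ]
R4 <- R4 - (3/2)*R2:  [     0      0   -1/2   -7/2  -35/2 ]
R4 <- R4 - (1/2)*R3:  [   0    0    0   -2  -10 ]
Row echelon form:
[ -4   -1   4    3  |   -5 ]
[  0  3/2  -3  1/2  |  5/2 ]
[  0    0  -1   -3  |  -15 ]
[  0    0   0   -2  |  -10 ]
Back-substitution:
s = (-10) / -2 = 5
r = (-15 - (-3)*(5)) / -1 = 0
q = (5/2 - (-3)*(0) - (1/2)*(5)) / (3/2) = 0
p = (-5 - (-1)*(0) - (4)*(0) - (3)*(5)) / -4 = 5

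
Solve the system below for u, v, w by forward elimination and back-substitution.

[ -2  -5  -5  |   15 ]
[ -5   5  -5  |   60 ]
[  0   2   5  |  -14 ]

Forward elimination on [A|b]:
R2 <- R2 - (5/2)*R1:  [    0  35/2  15/2  45/2 ]
R3 <- R3 - (4/35)*R2:  [      0       0    29/7  -116/7 ]
Row echelon form:
[ -2    -5    -5  |      15 ]
[  0  35/2  15/2  |    45/2 ]
[  0     0  29/7  |  -116/7 ]
Back-substitution:
w = (-116/7) / (29/7) = -4
v = (45/2 - (15/2)*(-4)) / (35/2) = 3
u = (15 - (-5)*(3) - (-5)*(-4)) / -2 = -5

(-5, 3, -4)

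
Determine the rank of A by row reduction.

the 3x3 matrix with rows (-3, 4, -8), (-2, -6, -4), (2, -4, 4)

Row reduction:
R2 <- R2 - (2/3)*R1:  [     0  -26/3    4/3 ]
R3 <- R3 - (-2/3)*R1:  [    0  -4/3  -4/3 ]
R3 <- R3 - (2/13)*R2:  [      0       0  -20/13 ]
Row echelon form:
[ -3      4      -8 ]
[  0  -26/3     4/3 ]
[  0      0  -20/13 ]
Nonzero rows / pivot columns: 3

rank(A) = 3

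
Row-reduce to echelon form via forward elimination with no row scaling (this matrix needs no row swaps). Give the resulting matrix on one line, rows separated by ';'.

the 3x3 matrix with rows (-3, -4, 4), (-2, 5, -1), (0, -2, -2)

Forward elimination:
R2 <- R2 - (2/3)*R1:  [     0   23/3  -11/3 ]
R3 <- R3 - (-6/23)*R2:  [      0       0  -68/23 ]
Row echelon form:
[ -3    -4       4 ]
[  0  23/3   -11/3 ]
[  0     0  -68/23 ]

REF = [-3 -4 4; 0 23/3 -11/3; 0 0 -68/23]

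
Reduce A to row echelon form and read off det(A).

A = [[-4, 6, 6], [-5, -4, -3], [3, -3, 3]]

det(A) = 282

Forward elimination:
R2 <- R2 - (5/4)*R1:  [     0  -23/2  -21/2 ]
R3 <- R3 - (-3/4)*R1:  [    0   3/2  15/2 ]
R3 <- R3 - (-3/23)*R2:  [      0       0  141/23 ]
Upper-triangular form:
[ -4      6       6 ]
[  0  -23/2   -21/2 ]
[  0      0  141/23 ]
det(A) = (-1)^0 * (-4) * (-23/2) * (141/23) = 282  (0 row swaps -> sign +1)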